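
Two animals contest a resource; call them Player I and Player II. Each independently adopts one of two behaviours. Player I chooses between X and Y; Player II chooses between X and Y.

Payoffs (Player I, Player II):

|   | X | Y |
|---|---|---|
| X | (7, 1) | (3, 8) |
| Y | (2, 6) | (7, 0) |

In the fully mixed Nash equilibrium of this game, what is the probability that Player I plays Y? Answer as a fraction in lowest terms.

7/13

Let p be the probability that Player I plays X. In a completely mixed equilibrium, Player II must be indifferent between X and Y.
Player II's expected payoff from X is p + 6(1−p); from Y it is 8p.
Setting these equal: −5p + 6 = 8p, so p = 6/13.
Therefore Player I plays Y with probability 1 − 6/13 = 7/13.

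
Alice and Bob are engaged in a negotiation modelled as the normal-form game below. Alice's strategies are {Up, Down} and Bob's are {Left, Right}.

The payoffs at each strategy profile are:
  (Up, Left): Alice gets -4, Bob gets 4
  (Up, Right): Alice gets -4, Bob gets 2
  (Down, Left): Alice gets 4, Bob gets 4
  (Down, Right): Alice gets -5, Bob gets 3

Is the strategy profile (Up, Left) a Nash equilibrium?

No

At (Up, Left), Alice earns -4; switching to Down would give 4, so Alice would deviate.
Bob earns 4; switching to Right would give 2, so Bob has no profitable deviation.
Since at least one player can profitably deviate, this is not a Nash equilibrium.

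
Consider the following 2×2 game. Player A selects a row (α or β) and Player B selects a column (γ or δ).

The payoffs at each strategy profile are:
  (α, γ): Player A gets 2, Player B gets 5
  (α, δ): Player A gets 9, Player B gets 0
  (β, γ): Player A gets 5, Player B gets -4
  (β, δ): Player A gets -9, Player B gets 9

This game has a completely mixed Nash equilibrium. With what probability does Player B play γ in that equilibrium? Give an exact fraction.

Let c be the probability that Player B plays γ. In a completely mixed equilibrium, Player A must be indifferent between α and β.
Player A's expected payoff from α is 2c + 9(1−c); from β it is 5c − 9(1−c).
Setting these equal: −7c + 9 = 14c − 9, so c = 6/7.

6/7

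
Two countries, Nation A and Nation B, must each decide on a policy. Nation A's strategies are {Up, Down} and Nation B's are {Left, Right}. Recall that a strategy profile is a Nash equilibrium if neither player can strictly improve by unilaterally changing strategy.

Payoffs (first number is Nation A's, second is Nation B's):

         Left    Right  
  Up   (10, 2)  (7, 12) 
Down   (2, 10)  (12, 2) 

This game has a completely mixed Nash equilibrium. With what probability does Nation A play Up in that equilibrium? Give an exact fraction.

4/9

Let r be the probability that Nation A plays Up. In a completely mixed equilibrium, Nation B must be indifferent between Left and Right.
Nation B's expected payoff from Left is 2r + 10(1−r); from Right it is 12r + 2(1−r).
Setting these equal: −8r + 10 = 10r + 2, so r = 4/9.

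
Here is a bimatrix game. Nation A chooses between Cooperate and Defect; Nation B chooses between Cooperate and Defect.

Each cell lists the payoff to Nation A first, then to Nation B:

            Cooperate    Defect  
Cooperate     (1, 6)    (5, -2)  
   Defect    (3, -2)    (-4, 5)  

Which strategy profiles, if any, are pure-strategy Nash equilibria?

none

(Cooperate, Cooperate): Nation A prefers Defect (3 > 1) — not an equilibrium.
(Cooperate, Defect): Nation B prefers Cooperate (6 > -2) — not an equilibrium.
(Defect, Cooperate): Nation B prefers Defect (5 > -2) — not an equilibrium.
(Defect, Defect): Nation A prefers Cooperate (5 > -4) — not an equilibrium.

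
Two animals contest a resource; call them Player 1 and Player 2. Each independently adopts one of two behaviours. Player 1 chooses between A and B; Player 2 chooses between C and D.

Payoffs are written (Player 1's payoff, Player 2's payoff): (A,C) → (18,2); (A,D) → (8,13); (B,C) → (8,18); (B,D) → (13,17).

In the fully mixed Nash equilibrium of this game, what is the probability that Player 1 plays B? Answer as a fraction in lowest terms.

Let p be the probability that Player 1 plays A. In a completely mixed equilibrium, Player 2 must be indifferent between C and D.
Player 2's expected payoff from C is 2p + 18(1−p); from D it is 13p + 17(1−p).
Setting these equal: −16p + 18 = −4p + 17, so p = 1/12.
Therefore Player 1 plays B with probability 1 − 1/12 = 11/12.

11/12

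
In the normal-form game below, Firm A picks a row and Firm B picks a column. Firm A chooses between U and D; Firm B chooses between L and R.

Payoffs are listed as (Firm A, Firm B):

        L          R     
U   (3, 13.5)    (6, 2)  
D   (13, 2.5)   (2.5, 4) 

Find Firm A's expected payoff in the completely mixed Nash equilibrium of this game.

47/9

First find y, the probability Firm B plays L, from Firm A's indifference between U and D: 3y + 6(1−y) = 13y + 2.5(1−y), giving y = 7/27.
Since Firm A is indifferent in equilibrium, Firm A's expected payoff equals the payoff from either row against (7/27, 20/27). Using U: 3(7/27) + 6(20/27) = 47/9.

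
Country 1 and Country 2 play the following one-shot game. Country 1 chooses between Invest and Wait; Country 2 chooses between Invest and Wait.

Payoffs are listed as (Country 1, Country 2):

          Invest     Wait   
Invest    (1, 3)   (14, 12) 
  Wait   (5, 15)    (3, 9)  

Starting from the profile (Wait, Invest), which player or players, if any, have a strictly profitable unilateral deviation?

Country 1 at (Wait, Invest) earns 5; deviating to Invest yields 1 — not better.
Country 2 earns 15; deviating to Wait yields 9 — not better.
Neither player can strictly improve; the profile is a Nash equilibrium.

Neither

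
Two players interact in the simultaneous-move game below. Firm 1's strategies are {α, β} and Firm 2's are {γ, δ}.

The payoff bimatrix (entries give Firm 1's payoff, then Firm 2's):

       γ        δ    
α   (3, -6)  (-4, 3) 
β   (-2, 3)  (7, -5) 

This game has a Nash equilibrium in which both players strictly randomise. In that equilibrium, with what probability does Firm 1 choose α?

8/17

Let r be the probability that Firm 1 plays α. In a completely mixed equilibrium, Firm 2 must be indifferent between γ and δ.
Firm 2's expected payoff from γ is −6r + 3(1−r); from δ it is 3r − 5(1−r).
Setting these equal: −9r + 3 = 8r − 5, so r = 8/17.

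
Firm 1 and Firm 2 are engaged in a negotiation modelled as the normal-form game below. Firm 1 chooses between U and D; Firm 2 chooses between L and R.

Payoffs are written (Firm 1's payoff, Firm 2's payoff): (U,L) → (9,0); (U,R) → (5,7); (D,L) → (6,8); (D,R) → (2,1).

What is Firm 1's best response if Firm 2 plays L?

Against L, Firm 1 earns 9 from U and 6 from D.
So U is the best response.

U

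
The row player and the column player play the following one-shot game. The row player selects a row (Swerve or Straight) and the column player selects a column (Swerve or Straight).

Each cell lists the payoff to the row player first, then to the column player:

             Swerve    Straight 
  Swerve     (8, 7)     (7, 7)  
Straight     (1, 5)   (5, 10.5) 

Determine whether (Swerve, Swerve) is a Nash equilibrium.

At (Swerve, Swerve), the row player earns 8; switching to Straight would give 1, so the row player has no profitable deviation.
The column player earns 7; switching to Straight would give 7, so the column player has no profitable deviation.
Neither player can gain by a unilateral deviation, so this profile is a Nash equilibrium.

Yes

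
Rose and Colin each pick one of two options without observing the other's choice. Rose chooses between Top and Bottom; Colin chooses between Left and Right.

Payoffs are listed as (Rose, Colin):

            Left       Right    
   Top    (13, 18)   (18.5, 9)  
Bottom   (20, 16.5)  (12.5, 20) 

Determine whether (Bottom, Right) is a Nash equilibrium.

At (Bottom, Right), Rose earns 12.5; switching to Top would give 18.5, so Rose would deviate.
Colin earns 20; switching to Left would give 16.5, so Colin has no profitable deviation.
Since at least one player can profitably deviate, this is not a Nash equilibrium.

No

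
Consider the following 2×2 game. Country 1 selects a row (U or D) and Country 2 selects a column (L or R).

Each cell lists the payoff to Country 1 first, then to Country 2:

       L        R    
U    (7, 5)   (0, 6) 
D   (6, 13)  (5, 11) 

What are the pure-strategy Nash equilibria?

none

(U, L): Country 2 prefers R (6 > 5) — not an equilibrium.
(U, R): Country 1 prefers D (5 > 0) — not an equilibrium.
(D, L): Country 1 prefers U (7 > 6) — not an equilibrium.
(D, R): Country 2 prefers L (13 > 11) — not an equilibrium.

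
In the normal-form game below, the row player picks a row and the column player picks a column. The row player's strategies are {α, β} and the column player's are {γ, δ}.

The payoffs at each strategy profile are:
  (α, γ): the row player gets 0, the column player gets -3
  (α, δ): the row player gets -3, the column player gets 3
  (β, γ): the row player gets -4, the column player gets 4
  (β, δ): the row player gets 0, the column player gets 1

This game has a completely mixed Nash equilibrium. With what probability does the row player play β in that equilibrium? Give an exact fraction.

Let p be the probability that the row player plays α. In a completely mixed equilibrium, the column player must be indifferent between γ and δ.
The column player's expected payoff from γ is −3p + 4(1−p); from δ it is 3p + (1−p).
Setting these equal: −7p + 4 = 2p + 1, so p = 1/3.
Therefore the row player plays β with probability 1 − 1/3 = 2/3.

2/3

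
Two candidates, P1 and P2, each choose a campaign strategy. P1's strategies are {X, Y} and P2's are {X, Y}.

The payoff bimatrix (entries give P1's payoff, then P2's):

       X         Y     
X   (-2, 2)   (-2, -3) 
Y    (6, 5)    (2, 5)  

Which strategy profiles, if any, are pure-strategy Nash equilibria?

(Y, X) and (Y, Y)

(X, X): P1 prefers Y (6 > -2) — not an equilibrium.
(X, Y): P1 prefers Y (2 > -2); P2 prefers X (2 > -3) — not an equilibrium.
(Y, X): P1 gets 6 ≥ -2 from X, and P2 gets 5 ≥ 5 from Y — Nash equilibrium.
(Y, Y): P1 gets 2 ≥ -2 from X, and P2 gets 5 ≥ 5 from X — Nash equilibrium.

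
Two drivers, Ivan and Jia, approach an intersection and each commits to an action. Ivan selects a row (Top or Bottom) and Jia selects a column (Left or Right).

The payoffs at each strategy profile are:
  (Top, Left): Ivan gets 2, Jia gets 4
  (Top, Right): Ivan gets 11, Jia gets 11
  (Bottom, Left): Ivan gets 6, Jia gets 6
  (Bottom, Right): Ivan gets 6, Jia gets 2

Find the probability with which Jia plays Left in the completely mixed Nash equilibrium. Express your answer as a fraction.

Let c be the probability that Jia plays Left. In a completely mixed equilibrium, Ivan must be indifferent between Top and Bottom.
Ivan's expected payoff from Top is 2c + 11(1−c); from Bottom it is 6c + 6(1−c).
Setting these equal: −9c + 11 = 6, so c = 5/9.

5/9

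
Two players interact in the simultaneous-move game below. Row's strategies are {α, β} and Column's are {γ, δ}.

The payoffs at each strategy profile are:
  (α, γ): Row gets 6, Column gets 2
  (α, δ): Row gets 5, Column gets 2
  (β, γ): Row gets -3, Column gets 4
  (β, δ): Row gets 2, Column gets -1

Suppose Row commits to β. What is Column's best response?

Against β, Column earns 4 from γ and -1 from δ.
So γ is the best response.

γ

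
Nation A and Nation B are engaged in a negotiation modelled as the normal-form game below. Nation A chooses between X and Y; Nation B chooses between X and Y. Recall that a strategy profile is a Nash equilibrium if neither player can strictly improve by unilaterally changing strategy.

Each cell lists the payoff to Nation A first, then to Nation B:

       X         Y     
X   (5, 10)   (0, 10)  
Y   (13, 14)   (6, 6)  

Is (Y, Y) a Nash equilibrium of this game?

No

At (Y, Y), Nation A earns 6; switching to X would give 0, so Nation A has no profitable deviation.
Nation B earns 6; switching to X would give 14, so Nation B would deviate.
Since at least one player can profitably deviate, this is not a Nash equilibrium.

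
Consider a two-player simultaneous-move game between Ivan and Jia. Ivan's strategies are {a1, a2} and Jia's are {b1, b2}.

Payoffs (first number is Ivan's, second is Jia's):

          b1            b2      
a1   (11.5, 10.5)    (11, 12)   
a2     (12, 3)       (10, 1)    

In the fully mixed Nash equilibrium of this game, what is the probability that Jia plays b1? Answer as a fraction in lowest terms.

Let c be the probability that Jia plays b1. In a completely mixed equilibrium, Ivan must be indifferent between a1 and a2.
Ivan's expected payoff from a1 is 11.5c + 11(1−c); from a2 it is 12c + 10(1−c).
Setting these equal: 0.5c + 11 = 2c + 10, so c = 2/3.

2/3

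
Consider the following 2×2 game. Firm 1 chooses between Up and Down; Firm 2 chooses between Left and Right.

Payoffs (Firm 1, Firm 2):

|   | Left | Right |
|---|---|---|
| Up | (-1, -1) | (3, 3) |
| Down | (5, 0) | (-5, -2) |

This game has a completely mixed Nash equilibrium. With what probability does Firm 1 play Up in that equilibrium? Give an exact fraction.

Let x be the probability that Firm 1 plays Up. In a completely mixed equilibrium, Firm 2 must be indifferent between Left and Right.
Firm 2's expected payoff from Left is −x; from Right it is 3x − 2(1−x).
Setting these equal: −x = 5x − 2, so x = 1/3.

1/3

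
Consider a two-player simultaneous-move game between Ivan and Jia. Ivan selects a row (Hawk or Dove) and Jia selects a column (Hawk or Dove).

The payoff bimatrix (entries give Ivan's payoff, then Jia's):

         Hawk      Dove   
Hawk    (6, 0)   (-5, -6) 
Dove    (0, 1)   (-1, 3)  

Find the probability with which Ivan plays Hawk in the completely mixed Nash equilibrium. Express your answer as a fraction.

1/4

Let x be the probability that Ivan plays Hawk. In a completely mixed equilibrium, Jia must be indifferent between Hawk and Dove.
Jia's expected payoff from Hawk is (1−x); from Dove it is −6x + 3(1−x).
Setting these equal: −x + 1 = −9x + 3, so x = 1/4.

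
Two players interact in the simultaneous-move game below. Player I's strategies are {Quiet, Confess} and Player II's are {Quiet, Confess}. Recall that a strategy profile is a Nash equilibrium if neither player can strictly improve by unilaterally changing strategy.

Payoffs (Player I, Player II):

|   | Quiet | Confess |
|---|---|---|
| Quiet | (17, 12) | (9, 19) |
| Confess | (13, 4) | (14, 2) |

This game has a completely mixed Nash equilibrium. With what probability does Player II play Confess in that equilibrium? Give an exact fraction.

4/9

Let q be the probability that Player II plays Quiet. In a completely mixed equilibrium, Player I must be indifferent between Quiet and Confess.
Player I's expected payoff from Quiet is 17q + 9(1−q); from Confess it is 13q + 14(1−q).
Setting these equal: 8q + 9 = −q + 14, so q = 5/9.
Therefore Player II plays Confess with probability 1 − 5/9 = 4/9.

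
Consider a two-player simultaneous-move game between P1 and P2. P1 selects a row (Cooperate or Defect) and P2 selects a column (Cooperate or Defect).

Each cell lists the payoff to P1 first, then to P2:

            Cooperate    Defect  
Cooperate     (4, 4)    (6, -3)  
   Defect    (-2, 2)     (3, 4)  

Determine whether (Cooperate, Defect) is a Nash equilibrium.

At (Cooperate, Defect), P1 earns 6; switching to Defect would give 3, so P1 has no profitable deviation.
P2 earns -3; switching to Cooperate would give 4, so P2 would deviate.
Since at least one player can profitably deviate, this is not a Nash equilibrium.

No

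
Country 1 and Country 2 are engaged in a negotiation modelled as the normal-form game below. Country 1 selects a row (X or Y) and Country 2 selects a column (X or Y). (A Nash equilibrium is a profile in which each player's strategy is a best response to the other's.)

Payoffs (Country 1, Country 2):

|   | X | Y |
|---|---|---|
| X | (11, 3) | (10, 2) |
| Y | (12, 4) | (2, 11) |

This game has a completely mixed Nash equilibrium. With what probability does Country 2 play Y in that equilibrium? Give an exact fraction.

1/9

Let y be the probability that Country 2 plays X. In a completely mixed equilibrium, Country 1 must be indifferent between X and Y.
Country 1's expected payoff from X is 11y + 10(1−y); from Y it is 12y + 2(1−y).
Setting these equal: y + 10 = 10y + 2, so y = 8/9.
Therefore Country 2 plays Y with probability 1 − 8/9 = 1/9.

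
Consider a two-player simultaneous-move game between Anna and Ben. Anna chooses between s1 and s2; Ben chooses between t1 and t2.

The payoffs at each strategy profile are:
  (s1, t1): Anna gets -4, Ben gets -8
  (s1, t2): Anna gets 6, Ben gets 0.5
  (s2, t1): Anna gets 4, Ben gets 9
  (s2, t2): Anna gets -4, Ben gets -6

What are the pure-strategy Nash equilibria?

(s1, t2) and (s2, t1)

(s1, t1): Anna prefers s2 (4 > -4); Ben prefers t2 (0.5 > -8) — not an equilibrium.
(s1, t2): Anna gets 6 ≥ -4 from s2, and Ben gets 0.5 ≥ -8 from t1 — Nash equilibrium.
(s2, t1): Anna gets 4 ≥ -4 from s1, and Ben gets 9 ≥ -6 from t2 — Nash equilibrium.
(s2, t2): Anna prefers s1 (6 > -4); Ben prefers t1 (9 > -6) — not an equilibrium.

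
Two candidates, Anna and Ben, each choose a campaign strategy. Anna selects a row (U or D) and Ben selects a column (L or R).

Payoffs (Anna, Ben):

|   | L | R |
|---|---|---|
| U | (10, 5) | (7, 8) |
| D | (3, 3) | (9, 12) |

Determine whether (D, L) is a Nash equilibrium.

No

At (D, L), Anna earns 3; switching to U would give 10, so Anna would deviate.
Ben earns 3; switching to R would give 12, so Ben would deviate.
Since at least one player can profitably deviate, this is not a Nash equilibrium.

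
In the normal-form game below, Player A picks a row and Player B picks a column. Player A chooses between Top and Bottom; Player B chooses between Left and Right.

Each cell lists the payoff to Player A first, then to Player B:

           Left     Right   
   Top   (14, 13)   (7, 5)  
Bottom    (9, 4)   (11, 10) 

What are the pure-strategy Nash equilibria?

(Top, Left) and (Bottom, Right)

(Top, Left): Player A gets 14 ≥ 9 from Bottom, and Player B gets 13 ≥ 5 from Right — Nash equilibrium.
(Top, Right): Player A prefers Bottom (11 > 7); Player B prefers Left (13 > 5) — not an equilibrium.
(Bottom, Left): Player A prefers Top (14 > 9); Player B prefers Right (10 > 4) — not an equilibrium.
(Bottom, Right): Player A gets 11 ≥ 7 from Top, and Player B gets 10 ≥ 4 from Left — Nash equilibrium.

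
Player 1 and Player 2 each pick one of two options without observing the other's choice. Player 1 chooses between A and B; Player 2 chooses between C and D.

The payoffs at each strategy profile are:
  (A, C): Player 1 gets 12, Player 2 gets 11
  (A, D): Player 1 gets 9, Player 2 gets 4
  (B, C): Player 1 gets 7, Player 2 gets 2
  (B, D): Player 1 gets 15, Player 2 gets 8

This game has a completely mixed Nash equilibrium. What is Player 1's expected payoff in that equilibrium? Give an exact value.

117/11

First find y, the probability Player 2 plays C, from Player 1's indifference between A and B: 12y + 9(1−y) = 7y + 15(1−y), giving y = 6/11.
Since Player 1 is indifferent in equilibrium, Player 1's expected payoff equals the payoff from either row against (6/11, 5/11). Using A: 12(6/11) + 9(5/11) = 117/11.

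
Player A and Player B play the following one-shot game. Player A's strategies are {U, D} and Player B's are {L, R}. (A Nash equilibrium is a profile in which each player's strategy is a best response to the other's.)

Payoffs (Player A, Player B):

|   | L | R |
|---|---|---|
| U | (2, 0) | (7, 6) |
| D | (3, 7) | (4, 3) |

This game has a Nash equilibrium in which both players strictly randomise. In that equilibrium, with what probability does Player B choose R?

Let c be the probability that Player B plays L. In a completely mixed equilibrium, Player A must be indifferent between U and D.
Player A's expected payoff from U is 2c + 7(1−c); from D it is 3c + 4(1−c).
Setting these equal: −5c + 7 = −c + 4, so c = 3/4.
Therefore Player B plays R with probability 1 − 3/4 = 1/4.

1/4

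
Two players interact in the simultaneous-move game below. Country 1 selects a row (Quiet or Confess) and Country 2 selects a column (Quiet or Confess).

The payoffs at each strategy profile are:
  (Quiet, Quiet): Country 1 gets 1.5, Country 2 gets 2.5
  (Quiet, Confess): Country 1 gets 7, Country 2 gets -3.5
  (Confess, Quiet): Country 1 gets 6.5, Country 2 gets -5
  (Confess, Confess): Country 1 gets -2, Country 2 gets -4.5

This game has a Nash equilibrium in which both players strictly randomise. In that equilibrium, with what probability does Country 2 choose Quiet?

9/14

Let q be the probability that Country 2 plays Quiet. In a completely mixed equilibrium, Country 1 must be indifferent between Quiet and Confess.
Country 1's expected payoff from Quiet is 1.5q + 7(1−q); from Confess it is 6.5q − 2(1−q).
Setting these equal: −5.5q + 7 = 8.5q − 2, so q = 9/14.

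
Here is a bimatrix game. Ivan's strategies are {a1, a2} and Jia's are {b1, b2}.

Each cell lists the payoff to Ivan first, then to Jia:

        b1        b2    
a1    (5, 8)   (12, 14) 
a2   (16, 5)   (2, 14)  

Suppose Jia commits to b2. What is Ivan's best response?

a1

Against b2, Ivan earns 12 from a1 and 2 from a2.
So a1 is the best response.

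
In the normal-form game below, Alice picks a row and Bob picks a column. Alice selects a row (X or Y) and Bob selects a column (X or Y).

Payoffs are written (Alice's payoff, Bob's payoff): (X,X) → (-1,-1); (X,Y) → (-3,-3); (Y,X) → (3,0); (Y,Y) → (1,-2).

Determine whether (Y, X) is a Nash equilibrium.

At (Y, X), Alice earns 3; switching to X would give -1, so Alice has no profitable deviation.
Bob earns 0; switching to Y would give -2, so Bob has no profitable deviation.
Neither player can gain by a unilateral deviation, so this profile is a Nash equilibrium.

Yes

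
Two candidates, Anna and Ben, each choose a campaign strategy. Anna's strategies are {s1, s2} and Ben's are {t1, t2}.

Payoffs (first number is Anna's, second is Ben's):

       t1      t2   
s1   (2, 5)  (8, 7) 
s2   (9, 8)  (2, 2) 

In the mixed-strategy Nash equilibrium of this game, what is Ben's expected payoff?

23/4

First find p, the probability Anna plays s1, from Ben's indifference between t1 and t2: 5p + 8(1−p) = 7p + 2(1−p), giving p = 3/4.
Since Ben is indifferent in equilibrium, Ben's expected payoff equals the payoff from either column against (3/4, 1/4). Using t1: 5(3/4) + 8(1/4) = 23/4.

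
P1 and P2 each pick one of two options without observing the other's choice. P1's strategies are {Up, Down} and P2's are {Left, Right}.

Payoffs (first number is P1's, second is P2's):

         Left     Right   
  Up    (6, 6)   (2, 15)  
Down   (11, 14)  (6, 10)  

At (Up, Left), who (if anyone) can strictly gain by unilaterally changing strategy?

Both

P1 at (Up, Left) earns 6; deviating to Down yields 11 — a strict improvement.
P2 earns 6; deviating to Right yields 15 — a strict improvement.
Both P1 and P2 have strictly profitable deviations.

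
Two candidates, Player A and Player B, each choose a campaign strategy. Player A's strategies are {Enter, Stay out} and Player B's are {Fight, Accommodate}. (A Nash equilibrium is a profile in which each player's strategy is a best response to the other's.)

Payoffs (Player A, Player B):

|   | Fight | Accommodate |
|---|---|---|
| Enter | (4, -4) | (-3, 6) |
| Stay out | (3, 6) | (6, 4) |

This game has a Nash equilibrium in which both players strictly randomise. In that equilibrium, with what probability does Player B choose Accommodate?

Let q be the probability that Player B plays Fight. In a completely mixed equilibrium, Player A must be indifferent between Enter and Stay out.
Player A's expected payoff from Enter is 4q − 3(1−q); from Stay out it is 3q + 6(1−q).
Setting these equal: 7q − 3 = −3q + 6, so q = 9/10.
Therefore Player B plays Accommodate with probability 1 − 9/10 = 1/10.

1/10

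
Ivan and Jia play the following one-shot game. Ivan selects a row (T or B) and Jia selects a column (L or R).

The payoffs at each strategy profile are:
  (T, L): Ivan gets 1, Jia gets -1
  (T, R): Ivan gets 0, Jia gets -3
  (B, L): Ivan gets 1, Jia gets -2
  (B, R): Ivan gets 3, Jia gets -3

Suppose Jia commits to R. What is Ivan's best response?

Against R, Ivan earns 0 from T and 3 from B.
So B is the best response.

B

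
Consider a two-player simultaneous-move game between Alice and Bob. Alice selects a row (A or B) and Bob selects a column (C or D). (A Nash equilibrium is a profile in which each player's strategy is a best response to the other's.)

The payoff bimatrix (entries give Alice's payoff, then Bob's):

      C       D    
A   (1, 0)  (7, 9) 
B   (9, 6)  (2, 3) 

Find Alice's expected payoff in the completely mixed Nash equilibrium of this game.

First find q, the probability Bob plays C, from Alice's indifference between A and B: q + 7(1−q) = 9q + 2(1−q), giving q = 5/13.
Since Alice is indifferent in equilibrium, Alice's expected payoff equals the payoff from either row against (5/13, 8/13). Using A: (5/13) + 7(8/13) = 61/13.

61/13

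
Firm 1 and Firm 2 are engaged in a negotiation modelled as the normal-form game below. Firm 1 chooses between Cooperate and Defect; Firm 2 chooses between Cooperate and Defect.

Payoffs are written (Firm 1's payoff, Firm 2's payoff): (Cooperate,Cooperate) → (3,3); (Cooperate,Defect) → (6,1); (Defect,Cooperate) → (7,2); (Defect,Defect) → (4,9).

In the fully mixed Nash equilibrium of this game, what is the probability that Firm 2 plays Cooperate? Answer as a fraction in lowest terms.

Let y be the probability that Firm 2 plays Cooperate. In a completely mixed equilibrium, Firm 1 must be indifferent between Cooperate and Defect.
Firm 1's expected payoff from Cooperate is 3y + 6(1−y); from Defect it is 7y + 4(1−y).
Setting these equal: −3y + 6 = 3y + 4, so y = 1/3.

1/3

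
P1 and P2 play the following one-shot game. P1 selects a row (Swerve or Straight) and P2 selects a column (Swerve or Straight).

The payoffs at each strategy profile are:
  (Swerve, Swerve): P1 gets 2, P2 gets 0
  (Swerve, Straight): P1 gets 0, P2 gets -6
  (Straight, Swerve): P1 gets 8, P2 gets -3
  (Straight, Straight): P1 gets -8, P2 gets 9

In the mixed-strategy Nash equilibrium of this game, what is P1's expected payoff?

8/7

First find y, the probability P2 plays Swerve, from P1's indifference between Swerve and Straight: 2y = 8y − 8(1−y), giving y = 4/7.
Since P1 is indifferent in equilibrium, P1's expected payoff equals the payoff from either row against (4/7, 3/7). Using Swerve: 2(4/7) = 8/7.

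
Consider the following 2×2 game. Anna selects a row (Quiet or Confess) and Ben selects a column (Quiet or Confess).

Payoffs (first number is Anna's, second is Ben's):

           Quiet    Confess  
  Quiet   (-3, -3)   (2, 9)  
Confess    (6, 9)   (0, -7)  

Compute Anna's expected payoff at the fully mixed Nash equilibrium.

First find y, the probability Ben plays Quiet, from Anna's indifference between Quiet and Confess: −3y + 2(1−y) = 6y, giving y = 2/11.
Since Anna is indifferent in equilibrium, Anna's expected payoff equals the payoff from either row against (2/11, 9/11). Using Quiet: −3(2/11) + 2(9/11) = 12/11.

12/11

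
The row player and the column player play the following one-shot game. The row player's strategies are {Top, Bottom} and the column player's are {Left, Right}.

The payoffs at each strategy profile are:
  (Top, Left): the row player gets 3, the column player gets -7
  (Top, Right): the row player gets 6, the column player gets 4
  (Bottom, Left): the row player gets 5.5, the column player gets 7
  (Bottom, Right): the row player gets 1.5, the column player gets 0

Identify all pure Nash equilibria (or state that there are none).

(Top, Left): the row player prefers Bottom (5.5 > 3); the column player prefers Right (4 > -7) — not an equilibrium.
(Top, Right): the row player gets 6 ≥ 1.5 from Bottom, and the column player gets 4 ≥ -7 from Left — Nash equilibrium.
(Bottom, Left): the row player gets 5.5 ≥ 3 from Top, and the column player gets 7 ≥ 0 from Right — Nash equilibrium.
(Bottom, Right): the row player prefers Top (6 > 1.5); the column player prefers Left (7 > 0) — not an equilibrium.

(Top, Right) and (Bottom, Left)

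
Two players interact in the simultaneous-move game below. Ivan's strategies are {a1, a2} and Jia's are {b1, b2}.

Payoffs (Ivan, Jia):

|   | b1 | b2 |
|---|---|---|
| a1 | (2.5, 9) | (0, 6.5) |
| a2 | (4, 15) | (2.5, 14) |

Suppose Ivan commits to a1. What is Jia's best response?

b1

Against a1, Jia earns 9 from b1 and 6.5 from b2.
So b1 is the best response.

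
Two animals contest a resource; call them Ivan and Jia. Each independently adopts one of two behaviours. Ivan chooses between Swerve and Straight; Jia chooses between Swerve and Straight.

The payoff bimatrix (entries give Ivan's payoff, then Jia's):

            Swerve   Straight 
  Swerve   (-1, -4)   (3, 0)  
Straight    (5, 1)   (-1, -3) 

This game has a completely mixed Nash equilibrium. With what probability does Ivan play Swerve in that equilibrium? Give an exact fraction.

Let x be the probability that Ivan plays Swerve. In a completely mixed equilibrium, Jia must be indifferent between Swerve and Straight.
Jia's expected payoff from Swerve is −4x + (1−x); from Straight it is −3(1−x).
Setting these equal: −5x + 1 = 3x − 3, so x = 1/2.

1/2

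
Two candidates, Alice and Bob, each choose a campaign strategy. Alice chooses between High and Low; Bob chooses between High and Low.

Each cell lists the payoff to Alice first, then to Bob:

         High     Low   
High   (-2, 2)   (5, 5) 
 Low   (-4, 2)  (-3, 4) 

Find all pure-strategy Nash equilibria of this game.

(High, Low)

(High, High): Bob prefers Low (5 > 2) — not an equilibrium.
(High, Low): Alice gets 5 ≥ -3 from Low, and Bob gets 5 ≥ 2 from High — Nash equilibrium.
(Low, High): Alice prefers High (-2 > -4); Bob prefers Low (4 > 2) — not an equilibrium.
(Low, Low): Alice prefers High (5 > -3) — not an equilibrium.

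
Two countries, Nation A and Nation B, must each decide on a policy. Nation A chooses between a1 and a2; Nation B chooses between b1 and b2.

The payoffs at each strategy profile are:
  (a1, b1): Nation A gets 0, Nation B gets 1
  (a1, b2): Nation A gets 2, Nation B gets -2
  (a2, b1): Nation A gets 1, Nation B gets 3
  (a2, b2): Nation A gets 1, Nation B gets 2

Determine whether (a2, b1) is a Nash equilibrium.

Yes

At (a2, b1), Nation A earns 1; switching to a1 would give 0, so Nation A has no profitable deviation.
Nation B earns 3; switching to b2 would give 2, so Nation B has no profitable deviation.
Neither player can gain by a unilateral deviation, so this profile is a Nash equilibrium.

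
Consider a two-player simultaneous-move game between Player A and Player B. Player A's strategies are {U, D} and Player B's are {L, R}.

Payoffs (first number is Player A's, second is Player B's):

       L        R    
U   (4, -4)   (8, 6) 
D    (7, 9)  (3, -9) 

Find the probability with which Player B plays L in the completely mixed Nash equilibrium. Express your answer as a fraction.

5/8

Let q be the probability that Player B plays L. In a completely mixed equilibrium, Player A must be indifferent between U and D.
Player A's expected payoff from U is 4q + 8(1−q); from D it is 7q + 3(1−q).
Setting these equal: −4q + 8 = 4q + 3, so q = 5/8.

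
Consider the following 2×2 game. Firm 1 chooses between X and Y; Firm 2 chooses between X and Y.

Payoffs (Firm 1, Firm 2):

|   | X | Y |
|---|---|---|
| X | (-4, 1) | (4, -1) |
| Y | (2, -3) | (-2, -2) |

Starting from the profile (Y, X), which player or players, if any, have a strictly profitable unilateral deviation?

Firm 2

Firm 1 at (Y, X) earns 2; deviating to X yields -4 — not better.
Firm 2 earns -3; deviating to Y yields -2 — a strict improvement.
Only Firm 2 has a strictly profitable deviation.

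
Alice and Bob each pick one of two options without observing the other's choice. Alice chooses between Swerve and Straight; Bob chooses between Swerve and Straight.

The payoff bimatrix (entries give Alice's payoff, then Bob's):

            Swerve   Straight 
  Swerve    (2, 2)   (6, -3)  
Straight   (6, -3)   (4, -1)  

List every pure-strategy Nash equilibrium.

(Swerve, Swerve): Alice prefers Straight (6 > 2) — not an equilibrium.
(Swerve, Straight): Bob prefers Swerve (2 > -3) — not an equilibrium.
(Straight, Swerve): Bob prefers Straight (-1 > -3) — not an equilibrium.
(Straight, Straight): Alice prefers Swerve (6 > 4) — not an equilibrium.

none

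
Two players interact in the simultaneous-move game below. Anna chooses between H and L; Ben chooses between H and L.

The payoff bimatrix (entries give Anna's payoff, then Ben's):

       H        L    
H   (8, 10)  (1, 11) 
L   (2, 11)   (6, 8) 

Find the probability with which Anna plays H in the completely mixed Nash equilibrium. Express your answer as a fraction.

Let r be the probability that Anna plays H. In a completely mixed equilibrium, Ben must be indifferent between H and L.
Ben's expected payoff from H is 10r + 11(1−r); from L it is 11r + 8(1−r).
Setting these equal: −r + 11 = 3r + 8, so r = 3/4.

3/4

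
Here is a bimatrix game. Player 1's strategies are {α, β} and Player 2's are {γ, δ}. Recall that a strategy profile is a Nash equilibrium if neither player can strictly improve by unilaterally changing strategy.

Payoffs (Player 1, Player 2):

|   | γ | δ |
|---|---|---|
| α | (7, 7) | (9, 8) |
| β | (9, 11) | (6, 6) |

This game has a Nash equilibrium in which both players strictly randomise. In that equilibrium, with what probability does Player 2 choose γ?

Let c be the probability that Player 2 plays γ. In a completely mixed equilibrium, Player 1 must be indifferent between α and β.
Player 1's expected payoff from α is 7c + 9(1−c); from β it is 9c + 6(1−c).
Setting these equal: −2c + 9 = 3c + 6, so c = 3/5.

3/5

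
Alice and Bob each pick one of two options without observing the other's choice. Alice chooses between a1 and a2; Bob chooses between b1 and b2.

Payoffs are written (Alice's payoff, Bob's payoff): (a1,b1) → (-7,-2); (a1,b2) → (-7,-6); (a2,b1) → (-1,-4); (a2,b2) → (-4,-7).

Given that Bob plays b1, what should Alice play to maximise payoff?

a2

Against b1, Alice earns -7 from a1 and -1 from a2.
So a2 is the best response.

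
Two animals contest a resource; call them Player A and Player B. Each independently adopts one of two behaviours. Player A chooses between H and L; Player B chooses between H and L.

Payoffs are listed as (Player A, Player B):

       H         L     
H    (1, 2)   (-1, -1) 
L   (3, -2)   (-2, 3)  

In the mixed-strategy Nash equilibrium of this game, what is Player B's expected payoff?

1/2

First find x, the probability Player A plays H, from Player B's indifference between H and L: 2x − 2(1−x) = −x + 3(1−x), giving x = 5/8.
Since Player B is indifferent in equilibrium, Player B's expected payoff equals the payoff from either column against (5/8, 3/8). Using H: 2(5/8) − 2(3/8) = 1/2.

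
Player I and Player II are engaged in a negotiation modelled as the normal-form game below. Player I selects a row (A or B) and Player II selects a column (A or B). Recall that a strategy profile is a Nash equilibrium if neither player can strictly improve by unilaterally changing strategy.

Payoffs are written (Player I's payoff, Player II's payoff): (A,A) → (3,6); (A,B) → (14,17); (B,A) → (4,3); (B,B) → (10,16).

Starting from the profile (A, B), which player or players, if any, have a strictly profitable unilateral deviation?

Neither

Player I at (A, B) earns 14; deviating to B yields 10 — not better.
Player II earns 17; deviating to A yields 6 — not better.
Neither player can strictly improve; the profile is a Nash equilibrium.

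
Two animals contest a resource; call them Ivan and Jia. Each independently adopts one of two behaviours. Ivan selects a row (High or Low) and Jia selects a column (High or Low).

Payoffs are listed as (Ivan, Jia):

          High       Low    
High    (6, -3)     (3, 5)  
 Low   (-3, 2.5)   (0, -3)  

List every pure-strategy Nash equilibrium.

(High, High): Jia prefers Low (5 > -3) — not an equilibrium.
(High, Low): Ivan gets 3 ≥ 0 from Low, and Jia gets 5 ≥ -3 from High — Nash equilibrium.
(Low, High): Ivan prefers High (6 > -3) — not an equilibrium.
(Low, Low): Ivan prefers High (3 > 0); Jia prefers High (2.5 > -3) — not an equilibrium.

(High, Low)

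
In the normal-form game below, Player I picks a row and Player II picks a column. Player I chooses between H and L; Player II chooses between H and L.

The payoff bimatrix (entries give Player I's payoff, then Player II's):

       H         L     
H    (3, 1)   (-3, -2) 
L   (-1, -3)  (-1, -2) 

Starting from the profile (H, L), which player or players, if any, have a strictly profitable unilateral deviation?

Player I at (H, L) earns -3; deviating to L yields -1 — a strict improvement.
Player II earns -2; deviating to H yields 1 — a strict improvement.
Both Player I and Player II have strictly profitable deviations.

Both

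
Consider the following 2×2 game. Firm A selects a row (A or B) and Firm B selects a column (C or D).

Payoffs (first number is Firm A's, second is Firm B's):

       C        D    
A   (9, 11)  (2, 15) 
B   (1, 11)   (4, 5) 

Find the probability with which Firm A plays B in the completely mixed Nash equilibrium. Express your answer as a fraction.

2/5

Let x be the probability that Firm A plays A. In a completely mixed equilibrium, Firm B must be indifferent between C and D.
Firm B's expected payoff from C is 11x + 11(1−x); from D it is 15x + 5(1−x).
Setting these equal: 11 = 10x + 5, so x = 3/5.
Therefore Firm A plays B with probability 1 − 3/5 = 2/5.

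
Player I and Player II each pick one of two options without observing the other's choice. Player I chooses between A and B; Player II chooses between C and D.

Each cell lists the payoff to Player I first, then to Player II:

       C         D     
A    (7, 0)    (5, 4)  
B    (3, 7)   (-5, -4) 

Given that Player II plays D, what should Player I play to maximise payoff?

Against D, Player I earns 5 from A and -5 from B.
So A is the best response.

A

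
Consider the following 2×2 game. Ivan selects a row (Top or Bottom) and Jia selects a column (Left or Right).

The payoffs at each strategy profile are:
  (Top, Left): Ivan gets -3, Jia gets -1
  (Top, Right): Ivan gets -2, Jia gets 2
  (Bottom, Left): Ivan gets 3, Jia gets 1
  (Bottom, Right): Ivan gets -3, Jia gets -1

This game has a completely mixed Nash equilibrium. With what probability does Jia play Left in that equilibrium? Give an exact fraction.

Let y be the probability that Jia plays Left. In a completely mixed equilibrium, Ivan must be indifferent between Top and Bottom.
Ivan's expected payoff from Top is −3y − 2(1−y); from Bottom it is 3y − 3(1−y).
Setting these equal: −y − 2 = 6y − 3, so y = 1/7.

1/7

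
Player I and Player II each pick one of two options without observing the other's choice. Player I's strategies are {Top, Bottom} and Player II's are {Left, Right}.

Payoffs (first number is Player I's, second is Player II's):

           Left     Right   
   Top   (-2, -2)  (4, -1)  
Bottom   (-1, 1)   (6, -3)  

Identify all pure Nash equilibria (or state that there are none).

(Bottom, Left)

(Top, Left): Player I prefers Bottom (-1 > -2); Player II prefers Right (-1 > -2) — not an equilibrium.
(Top, Right): Player I prefers Bottom (6 > 4) — not an equilibrium.
(Bottom, Left): Player I gets -1 ≥ -2 from Top, and Player II gets 1 ≥ -3 from Right — Nash equilibrium.
(Bottom, Right): Player II prefers Left (1 > -3) — not an equilibrium.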